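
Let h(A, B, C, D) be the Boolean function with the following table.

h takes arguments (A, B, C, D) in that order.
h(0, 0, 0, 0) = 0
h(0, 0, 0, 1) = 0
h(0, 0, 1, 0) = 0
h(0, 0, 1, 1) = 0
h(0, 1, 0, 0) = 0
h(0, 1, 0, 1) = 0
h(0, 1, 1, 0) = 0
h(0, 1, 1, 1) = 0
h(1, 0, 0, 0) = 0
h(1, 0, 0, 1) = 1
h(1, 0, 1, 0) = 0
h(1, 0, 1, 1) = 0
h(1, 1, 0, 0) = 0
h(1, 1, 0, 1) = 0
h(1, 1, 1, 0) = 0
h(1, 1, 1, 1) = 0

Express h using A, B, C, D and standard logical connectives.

h(A, B, C, D) = ((A AND NOT B) AND NOT C) AND D

h is 1 on exactly one input, (1,0,0,1), whose minterm is A·¬B·¬C·D. So h is just that conjunction.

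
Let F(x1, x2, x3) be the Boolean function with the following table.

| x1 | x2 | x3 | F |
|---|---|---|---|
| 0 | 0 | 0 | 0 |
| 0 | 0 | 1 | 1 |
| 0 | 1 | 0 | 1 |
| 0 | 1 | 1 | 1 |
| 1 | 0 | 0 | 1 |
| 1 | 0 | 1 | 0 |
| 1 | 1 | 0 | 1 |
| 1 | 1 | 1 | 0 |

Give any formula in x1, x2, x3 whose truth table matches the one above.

F(x1, x2, x3) = ¬((((¬x1 ∧ ¬x2) ∧ ¬x3) ∨ ((x1 ∧ ¬x2) ∧ x3)) ∨ ((x1 ∧ x2) ∧ x3))

F is 0 on only 3 rows — (0,0,0), (1,0,1), (1,1,1). Writing each as a minterm (¬x1·¬x2·¬x3, x1·¬x2·x3, x1·x2·x3) and OR-ing them characterizes exactly where F=0, so F is the negation of that disjunction.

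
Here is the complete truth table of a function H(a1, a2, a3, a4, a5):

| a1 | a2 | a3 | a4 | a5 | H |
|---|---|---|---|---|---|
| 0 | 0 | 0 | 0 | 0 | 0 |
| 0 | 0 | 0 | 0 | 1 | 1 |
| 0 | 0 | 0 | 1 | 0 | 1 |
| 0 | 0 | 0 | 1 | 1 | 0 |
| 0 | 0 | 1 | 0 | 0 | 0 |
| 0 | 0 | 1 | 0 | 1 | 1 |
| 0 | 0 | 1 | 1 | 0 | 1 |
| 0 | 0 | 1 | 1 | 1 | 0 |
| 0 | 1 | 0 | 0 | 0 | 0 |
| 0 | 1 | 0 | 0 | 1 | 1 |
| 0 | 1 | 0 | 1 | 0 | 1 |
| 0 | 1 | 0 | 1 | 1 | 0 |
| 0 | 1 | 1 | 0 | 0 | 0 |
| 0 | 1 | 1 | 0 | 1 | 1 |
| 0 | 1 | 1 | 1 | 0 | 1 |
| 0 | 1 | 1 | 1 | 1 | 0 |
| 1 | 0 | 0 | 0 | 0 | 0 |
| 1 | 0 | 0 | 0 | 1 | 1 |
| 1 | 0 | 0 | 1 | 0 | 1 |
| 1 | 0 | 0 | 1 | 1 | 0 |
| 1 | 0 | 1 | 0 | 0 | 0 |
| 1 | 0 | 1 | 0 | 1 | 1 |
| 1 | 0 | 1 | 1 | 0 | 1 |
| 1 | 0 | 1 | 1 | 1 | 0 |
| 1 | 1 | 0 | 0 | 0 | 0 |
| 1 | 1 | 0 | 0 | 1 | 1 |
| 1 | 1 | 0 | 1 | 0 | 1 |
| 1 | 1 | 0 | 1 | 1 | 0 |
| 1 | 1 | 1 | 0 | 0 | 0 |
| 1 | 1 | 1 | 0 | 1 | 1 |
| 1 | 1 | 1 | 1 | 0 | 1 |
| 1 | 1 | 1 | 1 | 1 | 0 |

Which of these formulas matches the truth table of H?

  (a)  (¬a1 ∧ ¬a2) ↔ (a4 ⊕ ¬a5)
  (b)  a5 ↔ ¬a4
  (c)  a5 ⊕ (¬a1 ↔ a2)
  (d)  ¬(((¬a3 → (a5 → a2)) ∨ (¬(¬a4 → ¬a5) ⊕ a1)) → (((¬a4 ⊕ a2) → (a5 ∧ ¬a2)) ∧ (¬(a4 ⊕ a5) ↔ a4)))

(a) disagrees with H on (0,0,0,0,0) (formula → 1, table → 0); rule it out.
(c) disagrees with H on (0,0,0,1,0) (formula → 0, table → 1); rule it out.
(d) disagrees with H on (0,0,0,0,0) (formula → 1, table → 0); rule it out.
That leaves (b). Evaluating it on every row reproduces the table of H exactly.

b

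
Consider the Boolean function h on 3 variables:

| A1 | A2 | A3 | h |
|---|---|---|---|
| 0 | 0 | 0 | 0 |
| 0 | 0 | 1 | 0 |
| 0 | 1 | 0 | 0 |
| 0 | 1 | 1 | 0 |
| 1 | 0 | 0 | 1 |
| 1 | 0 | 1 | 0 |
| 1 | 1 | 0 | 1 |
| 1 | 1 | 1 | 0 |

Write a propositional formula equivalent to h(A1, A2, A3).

h(A1, A2, A3) = ((A1 ∧ ¬A2) ∧ ¬A3) ∨ ((A1 ∧ A2) ∧ ¬A3)

The 1-rows are (1,0,0), (1,1,0). Each contributes one minterm — A1·¬A2·¬A3; A1·A2·¬A3 — and their disjunction is a sum-of-products form of h.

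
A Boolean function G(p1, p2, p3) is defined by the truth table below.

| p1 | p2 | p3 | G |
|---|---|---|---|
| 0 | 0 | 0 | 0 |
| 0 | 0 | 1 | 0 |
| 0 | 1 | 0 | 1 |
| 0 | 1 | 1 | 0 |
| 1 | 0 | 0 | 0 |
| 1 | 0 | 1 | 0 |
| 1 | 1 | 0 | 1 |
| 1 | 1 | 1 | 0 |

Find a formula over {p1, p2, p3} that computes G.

G=1 on 2 inputs: (0,1,0), (1,1,0). Reading each as a conjunction of literals (¬p1·p2·¬p3, p1·p2·¬p3) and taking the OR gives the canonical DNF.

G(p1, p2, p3) = ((not p1 and p2) and not p3) or ((p1 and p2) and not p3)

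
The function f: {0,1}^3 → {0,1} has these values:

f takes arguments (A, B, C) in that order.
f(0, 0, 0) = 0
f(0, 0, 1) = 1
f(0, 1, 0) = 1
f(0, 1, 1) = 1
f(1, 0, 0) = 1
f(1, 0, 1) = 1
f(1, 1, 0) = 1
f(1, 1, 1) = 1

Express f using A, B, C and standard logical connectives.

f(A, B, C) = (A OR B) OR C

The output is 1 whenever at least one input is 1 — the OR of all inputs.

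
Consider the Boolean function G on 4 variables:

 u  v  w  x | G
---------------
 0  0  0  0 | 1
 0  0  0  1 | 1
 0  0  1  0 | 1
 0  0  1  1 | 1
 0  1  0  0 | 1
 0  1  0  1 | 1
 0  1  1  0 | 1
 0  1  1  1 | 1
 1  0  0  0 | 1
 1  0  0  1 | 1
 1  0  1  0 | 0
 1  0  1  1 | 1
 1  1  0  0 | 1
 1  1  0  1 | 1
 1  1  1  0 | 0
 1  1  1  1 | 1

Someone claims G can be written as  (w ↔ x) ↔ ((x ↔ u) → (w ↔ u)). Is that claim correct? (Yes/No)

Evaluate (w ↔ x) ↔ ((x ↔ u) → (w ↔ u)) on each row and compare to G:
  u=0, v=0, w=0, x=0: formula gives 1, G = 1 ✓
  u=0, v=0, w=0, x=1: formula gives 0, but G = 1 ✗
Since they disagree at (0,0,0,1), the expression is not a correct formula for G.

No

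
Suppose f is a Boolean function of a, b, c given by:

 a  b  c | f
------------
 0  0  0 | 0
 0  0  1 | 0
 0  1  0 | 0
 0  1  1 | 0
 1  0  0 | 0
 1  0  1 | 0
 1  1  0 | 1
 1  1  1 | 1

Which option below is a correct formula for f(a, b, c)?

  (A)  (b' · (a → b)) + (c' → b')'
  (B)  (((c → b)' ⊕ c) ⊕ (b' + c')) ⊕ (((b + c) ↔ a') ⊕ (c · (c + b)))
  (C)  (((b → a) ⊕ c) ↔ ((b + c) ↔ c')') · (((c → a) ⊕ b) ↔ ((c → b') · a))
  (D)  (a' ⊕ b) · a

(A): at (0,0,0) it gives 1, but f = 0 — eliminated.
(B): at (0,0,0) it gives 1, but f = 0 — eliminated.
(C): at (0,1,0) it gives 1, but f = 0 — eliminated.
Only (D) survives; checking it on all 8 rows confirms it matches f.

D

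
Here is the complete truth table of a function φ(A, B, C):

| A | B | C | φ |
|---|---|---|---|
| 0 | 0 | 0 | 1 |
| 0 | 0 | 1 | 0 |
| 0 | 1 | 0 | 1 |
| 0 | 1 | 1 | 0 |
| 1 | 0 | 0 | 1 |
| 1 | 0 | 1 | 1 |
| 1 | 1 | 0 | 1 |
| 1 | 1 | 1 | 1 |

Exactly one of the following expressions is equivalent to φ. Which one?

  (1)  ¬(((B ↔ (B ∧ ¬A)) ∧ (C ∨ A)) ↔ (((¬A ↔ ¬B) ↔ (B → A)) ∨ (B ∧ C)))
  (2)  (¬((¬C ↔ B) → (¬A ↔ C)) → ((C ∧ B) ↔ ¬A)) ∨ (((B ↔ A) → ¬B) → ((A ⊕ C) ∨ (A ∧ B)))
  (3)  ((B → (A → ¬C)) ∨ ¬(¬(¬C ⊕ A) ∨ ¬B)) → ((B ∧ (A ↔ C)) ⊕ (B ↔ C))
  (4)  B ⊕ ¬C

1

(2): at (0,0,1) it gives 1, but φ = 0 — eliminated.
(3): at (0,1,1) it gives 1, but φ = 0 — eliminated.
(4): at (0,1,0) it gives 0, but φ = 1 — eliminated.
Only (1) survives; checking it on all 8 rows confirms it matches φ.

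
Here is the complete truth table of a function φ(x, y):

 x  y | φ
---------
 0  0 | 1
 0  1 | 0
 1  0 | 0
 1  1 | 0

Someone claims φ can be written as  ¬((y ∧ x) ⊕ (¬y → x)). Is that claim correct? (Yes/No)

No

Evaluate ¬((y ∧ x) ⊕ (¬y → x)) on each row and compare to φ:
  x=0, y=0: formula gives 1, φ = 1 ✓
  x=0, y=1: formula gives 0, φ = 0 ✓
  x=1, y=0: formula gives 0, φ = 0 ✓
  x=1, y=1: formula gives 1, but φ = 0 ✗
A single disagreement suffices: at (1,1) they differ, so the formula does not compute φ.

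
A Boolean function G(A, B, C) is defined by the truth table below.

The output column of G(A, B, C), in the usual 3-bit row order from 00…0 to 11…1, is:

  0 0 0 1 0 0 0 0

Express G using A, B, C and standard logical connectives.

G(A, B, C) = (not A and B) and C

Only row (0,1,1) gives 1. That row's minterm ¬A·B·C is G directly.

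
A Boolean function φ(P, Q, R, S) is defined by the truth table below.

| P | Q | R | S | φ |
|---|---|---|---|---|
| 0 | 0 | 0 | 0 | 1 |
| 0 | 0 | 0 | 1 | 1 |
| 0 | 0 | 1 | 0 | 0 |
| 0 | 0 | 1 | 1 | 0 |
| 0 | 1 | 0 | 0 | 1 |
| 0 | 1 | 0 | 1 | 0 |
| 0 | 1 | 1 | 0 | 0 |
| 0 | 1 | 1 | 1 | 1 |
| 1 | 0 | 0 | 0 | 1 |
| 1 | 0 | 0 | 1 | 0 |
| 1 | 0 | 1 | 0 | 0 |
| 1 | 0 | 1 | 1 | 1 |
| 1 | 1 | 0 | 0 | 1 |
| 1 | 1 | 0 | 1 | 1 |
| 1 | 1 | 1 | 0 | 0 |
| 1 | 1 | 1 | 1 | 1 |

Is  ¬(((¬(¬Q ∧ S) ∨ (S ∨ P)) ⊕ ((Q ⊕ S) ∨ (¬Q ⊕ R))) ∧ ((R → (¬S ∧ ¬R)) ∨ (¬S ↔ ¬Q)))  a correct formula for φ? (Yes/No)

Test each input against both φ and the formula:
  P=0, Q=0, R=0, S=0: formula gives 1, φ = 1 ✓
  P=0, Q=0, R=0, S=1: formula gives 1, φ = 1 ✓
  P=0, Q=0, R=1, S=0: formula gives 0, φ = 0 ✓
  P=0, Q=0, R=1, S=1: formula gives 1, but φ = 0 ✗
A single disagreement suffices: at (0,0,1,1) they differ, so the formula does not compute φ.

No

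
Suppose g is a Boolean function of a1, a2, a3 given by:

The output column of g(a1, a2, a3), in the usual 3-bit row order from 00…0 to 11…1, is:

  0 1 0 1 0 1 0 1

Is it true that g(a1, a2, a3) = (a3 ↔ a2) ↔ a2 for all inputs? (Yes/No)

Yes

Check the formula against g row by row:
  a1=0, a2=0, a3=0: formula gives 0, g = 0 ✓
  a1=0, a2=0, a3=1: formula gives 1, g = 1 ✓
  a1=0, a2=1, a3=0: formula gives 0, g = 0 ✓
  a1=0, a2=1, a3=1: formula gives 1, g = 1 ✓
  a1=1, a2=0, a3=0: formula gives 0, g = 0 ✓
  … (the remaining 3 rows also agree.)
Every row agrees, so the formula is equivalent.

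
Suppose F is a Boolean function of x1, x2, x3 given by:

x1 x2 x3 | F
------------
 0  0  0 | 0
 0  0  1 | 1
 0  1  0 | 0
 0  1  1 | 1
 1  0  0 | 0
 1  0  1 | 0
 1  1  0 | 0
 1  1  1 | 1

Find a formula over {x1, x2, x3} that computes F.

F=1 on 3 inputs: (0,0,1), (0,1,1), (1,1,1). Reading each as a conjunction of literals (¬x1·¬x2·x3, ¬x1·x2·x3, x1·x2·x3) and taking the OR gives the canonical DNF.

F(x1, x2, x3) = (((NOT x1 AND NOT x2) AND x3) OR ((NOT x1 AND x2) AND x3)) OR ((x1 AND x2) AND x3)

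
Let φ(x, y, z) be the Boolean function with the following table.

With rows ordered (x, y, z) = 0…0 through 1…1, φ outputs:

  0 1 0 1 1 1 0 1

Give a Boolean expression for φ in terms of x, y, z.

φ is 0 on only 3 rows — (0,0,0), (0,1,0), (1,1,0). Writing each as a minterm (¬x·¬y·¬z, ¬x·y·¬z, x·y·¬z) and OR-ing them characterizes exactly where φ=0, so φ is the negation of that disjunction.

φ(x, y, z) = ¬((((¬x ∧ ¬y) ∧ ¬z) ∨ ((¬x ∧ y) ∧ ¬z)) ∨ ((x ∧ y) ∧ ¬z))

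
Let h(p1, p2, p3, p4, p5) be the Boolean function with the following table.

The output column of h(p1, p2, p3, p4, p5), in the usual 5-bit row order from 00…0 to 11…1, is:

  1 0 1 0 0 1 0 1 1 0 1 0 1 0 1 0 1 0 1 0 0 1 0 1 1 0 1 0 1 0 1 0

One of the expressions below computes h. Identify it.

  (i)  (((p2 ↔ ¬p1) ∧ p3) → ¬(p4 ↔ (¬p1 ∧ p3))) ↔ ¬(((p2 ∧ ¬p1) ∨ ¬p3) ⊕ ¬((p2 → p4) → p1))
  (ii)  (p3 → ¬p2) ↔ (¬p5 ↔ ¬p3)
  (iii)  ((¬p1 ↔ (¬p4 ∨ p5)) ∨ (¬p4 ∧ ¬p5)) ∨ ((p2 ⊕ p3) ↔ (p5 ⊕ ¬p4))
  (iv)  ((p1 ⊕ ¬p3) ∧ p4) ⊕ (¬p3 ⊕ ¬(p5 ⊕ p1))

(i) fails at (0,0,0,0,1): the formula yields 1, h is 0.
(iii) fails at (0,0,0,0,1): the formula yields 1, h is 0.
(iv) fails at (0,0,0,0,0): the formula yields 0, h is 1.
(ii) is the remaining candidate, and it agrees with h on all 32 inputs.

ii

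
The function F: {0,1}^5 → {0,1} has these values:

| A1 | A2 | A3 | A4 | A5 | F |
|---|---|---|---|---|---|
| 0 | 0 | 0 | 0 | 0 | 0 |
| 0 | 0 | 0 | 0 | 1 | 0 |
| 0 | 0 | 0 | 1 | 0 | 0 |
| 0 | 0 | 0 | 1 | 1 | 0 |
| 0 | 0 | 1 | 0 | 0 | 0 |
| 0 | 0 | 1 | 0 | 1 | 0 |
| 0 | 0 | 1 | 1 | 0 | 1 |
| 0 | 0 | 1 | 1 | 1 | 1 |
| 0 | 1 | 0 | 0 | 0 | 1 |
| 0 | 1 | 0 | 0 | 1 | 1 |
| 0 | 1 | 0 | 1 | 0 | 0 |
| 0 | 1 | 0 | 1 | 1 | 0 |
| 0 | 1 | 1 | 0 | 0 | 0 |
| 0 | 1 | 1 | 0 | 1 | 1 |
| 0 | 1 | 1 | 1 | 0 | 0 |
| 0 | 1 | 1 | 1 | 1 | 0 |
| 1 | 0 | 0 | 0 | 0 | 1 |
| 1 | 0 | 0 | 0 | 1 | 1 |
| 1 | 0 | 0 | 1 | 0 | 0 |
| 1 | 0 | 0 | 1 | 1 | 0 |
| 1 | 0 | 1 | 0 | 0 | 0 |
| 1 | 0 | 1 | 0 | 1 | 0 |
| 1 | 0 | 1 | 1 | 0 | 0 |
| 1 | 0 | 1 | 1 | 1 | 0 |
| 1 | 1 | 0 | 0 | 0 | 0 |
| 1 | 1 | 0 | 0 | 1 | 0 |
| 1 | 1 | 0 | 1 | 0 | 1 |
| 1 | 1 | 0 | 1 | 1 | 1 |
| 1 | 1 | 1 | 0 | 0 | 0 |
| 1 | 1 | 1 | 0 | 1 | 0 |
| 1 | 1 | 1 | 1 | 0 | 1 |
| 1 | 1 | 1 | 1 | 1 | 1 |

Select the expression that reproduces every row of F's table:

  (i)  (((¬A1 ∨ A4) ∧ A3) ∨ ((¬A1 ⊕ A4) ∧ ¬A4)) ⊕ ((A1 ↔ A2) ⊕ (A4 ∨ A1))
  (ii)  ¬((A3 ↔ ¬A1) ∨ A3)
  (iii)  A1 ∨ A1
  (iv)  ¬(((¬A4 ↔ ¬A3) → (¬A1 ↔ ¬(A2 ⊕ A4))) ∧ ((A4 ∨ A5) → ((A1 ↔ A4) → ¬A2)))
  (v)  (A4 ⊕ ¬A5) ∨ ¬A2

iv

(i) disagrees with F on (0,1,0,1,0) (formula → 1, table → 0); rule it out.
(ii) disagrees with F on (0,0,0,0,0) (formula → 1, table → 0); rule it out.
(iii) disagrees with F on (0,0,1,1,0) (formula → 0, table → 1); rule it out.
(v) disagrees with F on (0,0,0,0,0) (formula → 1, table → 0); rule it out.
(iv) is the remaining candidate, and it agrees with F on all 32 inputs.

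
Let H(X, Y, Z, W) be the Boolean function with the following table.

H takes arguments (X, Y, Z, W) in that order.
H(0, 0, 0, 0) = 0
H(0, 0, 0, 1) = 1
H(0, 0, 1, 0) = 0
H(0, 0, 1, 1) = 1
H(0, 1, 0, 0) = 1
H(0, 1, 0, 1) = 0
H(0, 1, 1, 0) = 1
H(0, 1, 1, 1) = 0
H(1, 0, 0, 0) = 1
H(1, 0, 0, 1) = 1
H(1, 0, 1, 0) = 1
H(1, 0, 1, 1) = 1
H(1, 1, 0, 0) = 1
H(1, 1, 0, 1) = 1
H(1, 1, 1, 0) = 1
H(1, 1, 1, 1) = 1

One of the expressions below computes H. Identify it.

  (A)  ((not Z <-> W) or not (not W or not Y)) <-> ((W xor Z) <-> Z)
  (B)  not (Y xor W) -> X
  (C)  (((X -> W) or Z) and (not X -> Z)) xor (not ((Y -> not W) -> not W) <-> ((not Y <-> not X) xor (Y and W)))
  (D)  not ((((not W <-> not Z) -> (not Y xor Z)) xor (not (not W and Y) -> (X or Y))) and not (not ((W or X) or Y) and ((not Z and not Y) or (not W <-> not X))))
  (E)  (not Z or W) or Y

(A) disagrees with H on (0,0,0,1) (formula → 0, table → 1); rule it out.
(C) disagrees with H on (0,0,1,0) (formula → 1, table → 0); rule it out.
(D) disagrees with H on (0,0,0,0) (formula → 1, table → 0); rule it out.
(E) disagrees with H on (0,0,0,0) (formula → 1, table → 0); rule it out.
(B) is the remaining candidate, and it agrees with H on all 16 inputs.

B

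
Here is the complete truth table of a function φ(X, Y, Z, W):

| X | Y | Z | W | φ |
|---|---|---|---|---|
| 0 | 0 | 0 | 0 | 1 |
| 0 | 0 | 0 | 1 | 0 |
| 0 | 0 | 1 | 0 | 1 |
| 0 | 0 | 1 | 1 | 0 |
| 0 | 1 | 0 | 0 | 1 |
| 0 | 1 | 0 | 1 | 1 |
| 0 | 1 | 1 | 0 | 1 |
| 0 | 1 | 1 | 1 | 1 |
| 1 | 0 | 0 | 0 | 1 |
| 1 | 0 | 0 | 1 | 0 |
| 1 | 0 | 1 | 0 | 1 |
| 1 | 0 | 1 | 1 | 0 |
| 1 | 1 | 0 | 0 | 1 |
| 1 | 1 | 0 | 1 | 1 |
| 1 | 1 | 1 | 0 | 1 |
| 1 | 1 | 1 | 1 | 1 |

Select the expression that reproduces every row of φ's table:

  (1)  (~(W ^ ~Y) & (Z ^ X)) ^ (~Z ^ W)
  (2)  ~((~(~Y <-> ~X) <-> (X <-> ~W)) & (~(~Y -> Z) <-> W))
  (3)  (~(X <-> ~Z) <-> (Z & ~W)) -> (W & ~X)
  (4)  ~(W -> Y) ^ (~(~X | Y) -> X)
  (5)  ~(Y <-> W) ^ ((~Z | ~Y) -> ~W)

(1): at (0,0,1,0) it gives 0, but φ = 1 — eliminated.
(2): at (0,0,0,1) it gives 1, but φ = 0 — eliminated.
(3): at (0,0,0,1) it gives 1, but φ = 0 — eliminated.
(5): at (0,0,0,1) it gives 1, but φ = 0 — eliminated.
(4) is the remaining candidate, and it agrees with φ on all 16 inputs.

4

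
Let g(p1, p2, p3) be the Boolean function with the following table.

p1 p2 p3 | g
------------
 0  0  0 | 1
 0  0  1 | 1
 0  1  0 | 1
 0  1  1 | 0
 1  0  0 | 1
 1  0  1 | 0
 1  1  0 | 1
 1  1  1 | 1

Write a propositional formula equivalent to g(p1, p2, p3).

g(p1, p2, p3) = ¬(((¬p1 ∧ p2) ∧ p3) ∨ ((p1 ∧ ¬p2) ∧ p3))

The 0-rows are (0,1,1), (1,0,1). Take each as a conjunction (¬p1·p2·p3, p1·¬p2·p3), form their disjunction, and complement — that gives a formula that is 1 everywhere g is.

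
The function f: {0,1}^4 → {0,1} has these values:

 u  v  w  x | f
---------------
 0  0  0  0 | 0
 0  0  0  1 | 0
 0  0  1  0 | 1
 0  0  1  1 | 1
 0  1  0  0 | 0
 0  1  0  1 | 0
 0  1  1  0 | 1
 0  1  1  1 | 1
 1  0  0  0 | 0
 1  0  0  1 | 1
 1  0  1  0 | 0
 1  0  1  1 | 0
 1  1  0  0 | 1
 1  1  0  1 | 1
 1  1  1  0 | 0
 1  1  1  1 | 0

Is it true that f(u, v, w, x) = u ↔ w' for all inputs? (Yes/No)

Test each input against both f and the formula:
  u=0, v=0, w=0, x=0: formula gives 0, f = 0 ✓
  u=0, v=0, w=0, x=1: formula gives 0, f = 0 ✓
  u=0, v=0, w=1, x=0: formula gives 1, f = 1 ✓
  u=0, v=0, w=1, x=1: formula gives 1, f = 1 ✓
  …
  u=1, v=0, w=0, x=0: formula gives 1, but f = 0 ✗
A single disagreement suffices: at (1,0,0,0) they differ, so the formula does not compute f.

No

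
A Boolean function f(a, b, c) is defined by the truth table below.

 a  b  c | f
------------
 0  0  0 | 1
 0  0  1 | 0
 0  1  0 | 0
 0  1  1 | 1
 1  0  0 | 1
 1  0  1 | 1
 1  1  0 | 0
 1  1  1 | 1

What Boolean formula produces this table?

There are just 3 zero rows: (0,0,1), (0,1,0), (1,1,0). Their minterms are ¬a·¬b·c, ¬a·b·¬c, a·b·¬c; the OR of those covers precisely the 0-outputs, and negating it yields f.

f(a, b, c) = ~((((~a & ~b) & c) | ((~a & b) & ~c)) | ((a & b) & ~c))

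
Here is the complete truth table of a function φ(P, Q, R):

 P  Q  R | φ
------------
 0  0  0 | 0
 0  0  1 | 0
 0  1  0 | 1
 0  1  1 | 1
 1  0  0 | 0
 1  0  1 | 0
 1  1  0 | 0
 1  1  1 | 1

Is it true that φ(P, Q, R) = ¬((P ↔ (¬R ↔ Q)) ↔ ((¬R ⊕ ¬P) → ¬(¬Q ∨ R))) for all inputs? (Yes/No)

Check the formula against φ row by row:
  P=0, Q=0, R=0: formula gives 0, φ = 0 ✓
  P=0, Q=0, R=1: formula gives 0, φ = 0 ✓
  P=0, Q=1, R=0: formula gives 1, φ = 1 ✓
  P=0, Q=1, R=1: formula gives 1, φ = 1 ✓
  P=1, Q=0, R=0: formula gives 0, φ = 0 ✓
  … (the remaining 3 rows also agree.)
Every row agrees, so the formula is equivalent.

Yes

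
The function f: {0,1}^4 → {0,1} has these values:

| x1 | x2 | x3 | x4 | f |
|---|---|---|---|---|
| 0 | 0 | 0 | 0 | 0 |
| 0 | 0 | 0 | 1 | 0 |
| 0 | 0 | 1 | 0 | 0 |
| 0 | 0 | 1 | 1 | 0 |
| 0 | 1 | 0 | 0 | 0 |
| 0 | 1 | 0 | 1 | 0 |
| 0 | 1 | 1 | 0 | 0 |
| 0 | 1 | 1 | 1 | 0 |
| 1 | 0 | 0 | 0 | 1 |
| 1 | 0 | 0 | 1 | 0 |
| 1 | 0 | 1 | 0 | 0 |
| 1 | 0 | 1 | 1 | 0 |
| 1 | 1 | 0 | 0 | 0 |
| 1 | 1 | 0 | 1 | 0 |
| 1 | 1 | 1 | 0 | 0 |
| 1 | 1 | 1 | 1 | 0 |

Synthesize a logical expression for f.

Only row (1,0,0,0) gives 1. That row's minterm x1·¬x2·¬x3·¬x4 is f directly.

f(x1, x2, x3, x4) = ((x1 AND NOT x2) AND NOT x3) AND NOT x4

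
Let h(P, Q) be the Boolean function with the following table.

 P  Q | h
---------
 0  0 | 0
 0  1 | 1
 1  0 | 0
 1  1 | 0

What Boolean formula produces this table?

h(P, Q) = ~P & Q

1 only at (0,1): NOT P AND Q.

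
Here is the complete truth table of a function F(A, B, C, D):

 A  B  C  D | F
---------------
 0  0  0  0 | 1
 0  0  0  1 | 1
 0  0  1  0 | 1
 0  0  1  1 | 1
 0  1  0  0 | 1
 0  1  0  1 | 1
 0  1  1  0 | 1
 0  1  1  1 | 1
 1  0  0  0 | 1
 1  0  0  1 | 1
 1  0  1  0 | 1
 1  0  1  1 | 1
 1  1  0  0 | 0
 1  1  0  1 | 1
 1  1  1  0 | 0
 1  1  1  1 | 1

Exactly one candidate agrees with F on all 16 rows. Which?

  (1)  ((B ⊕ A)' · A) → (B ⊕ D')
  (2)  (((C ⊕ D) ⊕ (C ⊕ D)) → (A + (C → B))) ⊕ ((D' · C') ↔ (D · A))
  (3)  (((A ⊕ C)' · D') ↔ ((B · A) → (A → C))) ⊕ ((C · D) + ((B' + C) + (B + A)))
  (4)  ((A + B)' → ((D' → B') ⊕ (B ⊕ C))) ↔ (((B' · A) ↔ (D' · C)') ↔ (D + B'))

1

(2) fails at (0,0,0,1): the formula yields 0, F is 1.
(3) fails at (0,0,0,0): the formula yields 0, F is 1.
(4) fails at (0,0,0,0): the formula yields 0, F is 1.
That leaves (1). Evaluating it on every row reproduces the table of F exactly.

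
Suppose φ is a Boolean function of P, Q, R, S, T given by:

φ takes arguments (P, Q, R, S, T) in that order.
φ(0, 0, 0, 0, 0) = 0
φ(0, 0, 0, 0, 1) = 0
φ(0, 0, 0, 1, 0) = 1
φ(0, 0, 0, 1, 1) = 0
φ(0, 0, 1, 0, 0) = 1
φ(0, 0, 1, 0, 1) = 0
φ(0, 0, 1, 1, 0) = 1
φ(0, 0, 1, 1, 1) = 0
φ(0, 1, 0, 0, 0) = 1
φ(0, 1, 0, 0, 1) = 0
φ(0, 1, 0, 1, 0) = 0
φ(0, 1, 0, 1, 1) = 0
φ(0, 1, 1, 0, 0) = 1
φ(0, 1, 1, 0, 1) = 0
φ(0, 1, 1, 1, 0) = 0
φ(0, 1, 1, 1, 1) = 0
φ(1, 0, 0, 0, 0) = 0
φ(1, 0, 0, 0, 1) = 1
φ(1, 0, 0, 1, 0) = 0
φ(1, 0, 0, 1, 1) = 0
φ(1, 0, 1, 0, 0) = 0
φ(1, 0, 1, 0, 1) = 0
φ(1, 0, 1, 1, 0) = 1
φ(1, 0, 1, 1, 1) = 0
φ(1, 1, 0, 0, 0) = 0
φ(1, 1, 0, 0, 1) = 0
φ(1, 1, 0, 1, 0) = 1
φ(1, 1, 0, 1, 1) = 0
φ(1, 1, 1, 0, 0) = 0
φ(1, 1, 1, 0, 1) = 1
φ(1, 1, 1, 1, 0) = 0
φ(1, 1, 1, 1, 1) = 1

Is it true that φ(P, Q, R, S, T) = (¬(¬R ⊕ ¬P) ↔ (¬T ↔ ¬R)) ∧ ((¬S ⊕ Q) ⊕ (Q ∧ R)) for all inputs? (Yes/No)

Test each input against both φ and the formula:
  P=0, Q=0, R=0, S=0, T=0: formula gives 1, but φ = 0 ✗
Since they disagree at (0,0,0,0,0), the expression is not a correct formula for φ.

No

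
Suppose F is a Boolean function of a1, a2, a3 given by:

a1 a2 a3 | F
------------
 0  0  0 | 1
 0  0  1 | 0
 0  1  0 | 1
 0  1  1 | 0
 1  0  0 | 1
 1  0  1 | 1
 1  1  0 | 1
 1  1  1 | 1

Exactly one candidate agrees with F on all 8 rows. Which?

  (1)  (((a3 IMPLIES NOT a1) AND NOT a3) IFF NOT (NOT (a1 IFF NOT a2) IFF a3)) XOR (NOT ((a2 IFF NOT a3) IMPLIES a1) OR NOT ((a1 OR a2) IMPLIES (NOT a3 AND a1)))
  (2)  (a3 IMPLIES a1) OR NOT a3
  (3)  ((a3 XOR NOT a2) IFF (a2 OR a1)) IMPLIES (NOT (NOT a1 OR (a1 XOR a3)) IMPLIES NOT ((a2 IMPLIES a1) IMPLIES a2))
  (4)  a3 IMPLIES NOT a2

2

(1): at (0,1,1) it gives 1, but F = 0 — eliminated.
(3): at (0,0,1) it gives 1, but F = 0 — eliminated.
(4): at (0,0,1) it gives 1, but F = 0 — eliminated.
That leaves (2). Evaluating it on every row reproduces the table of F exactly.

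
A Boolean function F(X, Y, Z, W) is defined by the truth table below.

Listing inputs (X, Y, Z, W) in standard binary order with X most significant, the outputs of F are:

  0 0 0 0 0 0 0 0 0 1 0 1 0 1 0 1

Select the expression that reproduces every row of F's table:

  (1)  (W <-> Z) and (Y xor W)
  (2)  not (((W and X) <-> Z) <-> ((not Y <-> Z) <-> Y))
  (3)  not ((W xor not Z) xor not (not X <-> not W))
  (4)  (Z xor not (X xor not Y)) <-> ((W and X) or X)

(1) disagrees with F on (0,0,1,1) (formula → 1, table → 0); rule it out.
(3) disagrees with F on (0,0,1,0) (formula → 1, table → 0); rule it out.
(4) disagrees with F on (0,0,0,0) (formula → 1, table → 0); rule it out.
(2) is the remaining candidate, and it agrees with F on all 16 inputs.

2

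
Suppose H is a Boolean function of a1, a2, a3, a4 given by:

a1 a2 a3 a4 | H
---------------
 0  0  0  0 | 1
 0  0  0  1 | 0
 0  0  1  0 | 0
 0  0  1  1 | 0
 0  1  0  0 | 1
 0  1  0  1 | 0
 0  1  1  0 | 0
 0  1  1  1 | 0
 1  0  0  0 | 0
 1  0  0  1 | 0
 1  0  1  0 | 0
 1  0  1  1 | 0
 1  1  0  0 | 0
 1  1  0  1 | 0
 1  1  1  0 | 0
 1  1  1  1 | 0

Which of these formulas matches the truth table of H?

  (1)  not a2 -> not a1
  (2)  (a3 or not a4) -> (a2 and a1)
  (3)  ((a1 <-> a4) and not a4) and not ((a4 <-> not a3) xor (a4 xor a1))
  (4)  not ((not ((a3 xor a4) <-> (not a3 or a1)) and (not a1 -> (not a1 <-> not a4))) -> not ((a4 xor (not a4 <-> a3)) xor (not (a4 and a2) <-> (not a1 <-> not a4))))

(1) disagrees with H on (0,0,0,1) (formula → 1, table → 0); rule it out.
(2) disagrees with H on (0,0,0,0) (formula → 0, table → 1); rule it out.
(4) disagrees with H on (1,1,1,1) (formula → 1, table → 0); rule it out.
(3) is the remaining candidate, and it agrees with H on all 16 inputs.

3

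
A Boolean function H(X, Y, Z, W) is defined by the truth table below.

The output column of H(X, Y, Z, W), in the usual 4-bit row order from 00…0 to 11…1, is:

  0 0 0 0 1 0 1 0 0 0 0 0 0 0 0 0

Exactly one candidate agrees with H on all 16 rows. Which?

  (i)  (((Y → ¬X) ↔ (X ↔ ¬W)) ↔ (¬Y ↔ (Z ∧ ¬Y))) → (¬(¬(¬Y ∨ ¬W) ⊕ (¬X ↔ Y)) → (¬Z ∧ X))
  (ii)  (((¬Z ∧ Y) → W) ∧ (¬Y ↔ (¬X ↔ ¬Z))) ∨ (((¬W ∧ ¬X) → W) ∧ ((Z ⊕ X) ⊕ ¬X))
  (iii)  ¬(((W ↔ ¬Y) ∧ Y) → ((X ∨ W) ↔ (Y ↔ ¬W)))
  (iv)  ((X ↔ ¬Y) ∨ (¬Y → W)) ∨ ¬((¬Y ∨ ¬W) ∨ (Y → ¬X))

iii

(i) disagrees with H on (0,0,0,1) (formula → 1, table → 0); rule it out.
(ii) disagrees with H on (0,0,0,0) (formula → 1, table → 0); rule it out.
(iv) disagrees with H on (0,0,0,1) (formula → 1, table → 0); rule it out.
That leaves (iii). Evaluating it on every row reproduces the table of H exactly.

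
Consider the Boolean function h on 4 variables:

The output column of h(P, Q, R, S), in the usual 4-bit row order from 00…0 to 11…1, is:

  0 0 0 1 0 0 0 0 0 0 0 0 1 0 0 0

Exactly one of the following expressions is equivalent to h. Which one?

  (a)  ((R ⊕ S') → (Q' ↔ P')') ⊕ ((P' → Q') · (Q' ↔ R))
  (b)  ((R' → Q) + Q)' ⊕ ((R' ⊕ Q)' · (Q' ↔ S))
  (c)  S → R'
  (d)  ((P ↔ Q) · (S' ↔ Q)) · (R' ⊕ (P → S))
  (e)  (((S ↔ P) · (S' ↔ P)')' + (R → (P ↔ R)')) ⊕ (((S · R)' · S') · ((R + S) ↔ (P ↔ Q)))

d

(a) disagrees with h on (0,0,0,1) (formula → 1, table → 0); rule it out.
(b) disagrees with h on (0,0,0,0) (formula → 1, table → 0); rule it out.
(c) disagrees with h on (0,0,0,0) (formula → 1, table → 0); rule it out.
(e) disagrees with h on (0,0,0,0) (formula → 1, table → 0); rule it out.
Only (d) survives; checking it on all 16 rows confirms it matches h.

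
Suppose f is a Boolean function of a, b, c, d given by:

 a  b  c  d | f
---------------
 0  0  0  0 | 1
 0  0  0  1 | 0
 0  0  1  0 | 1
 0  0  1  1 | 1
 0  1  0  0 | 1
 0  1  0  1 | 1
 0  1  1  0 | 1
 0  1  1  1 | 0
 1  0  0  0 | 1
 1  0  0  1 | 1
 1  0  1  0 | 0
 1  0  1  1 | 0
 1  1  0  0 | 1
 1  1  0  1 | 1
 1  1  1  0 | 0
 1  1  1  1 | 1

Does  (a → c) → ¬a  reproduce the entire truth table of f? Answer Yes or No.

No

Check the formula against f row by row:
  a=0, b=0, c=0, d=0: formula gives 1, f = 1 ✓
  a=0, b=0, c=0, d=1: formula gives 1, but f = 0 ✗
Row (0,0,0,1) is a counterexample, so the formula is not equivalent to f.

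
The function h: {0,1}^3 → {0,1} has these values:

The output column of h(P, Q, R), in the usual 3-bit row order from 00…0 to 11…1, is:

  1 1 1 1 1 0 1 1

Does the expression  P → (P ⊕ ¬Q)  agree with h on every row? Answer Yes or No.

No

Check the formula against h row by row:
  P=0, Q=0, R=0: formula gives 1, h = 1 ✓
  P=0, Q=0, R=1: formula gives 1, h = 1 ✓
  P=0, Q=1, R=0: formula gives 1, h = 1 ✓
  P=0, Q=1, R=1: formula gives 1, h = 1 ✓
  P=1, Q=0, R=0: formula gives 0, but h = 1 ✗
Since they disagree at (1,0,0), the expression is not a correct formula for h.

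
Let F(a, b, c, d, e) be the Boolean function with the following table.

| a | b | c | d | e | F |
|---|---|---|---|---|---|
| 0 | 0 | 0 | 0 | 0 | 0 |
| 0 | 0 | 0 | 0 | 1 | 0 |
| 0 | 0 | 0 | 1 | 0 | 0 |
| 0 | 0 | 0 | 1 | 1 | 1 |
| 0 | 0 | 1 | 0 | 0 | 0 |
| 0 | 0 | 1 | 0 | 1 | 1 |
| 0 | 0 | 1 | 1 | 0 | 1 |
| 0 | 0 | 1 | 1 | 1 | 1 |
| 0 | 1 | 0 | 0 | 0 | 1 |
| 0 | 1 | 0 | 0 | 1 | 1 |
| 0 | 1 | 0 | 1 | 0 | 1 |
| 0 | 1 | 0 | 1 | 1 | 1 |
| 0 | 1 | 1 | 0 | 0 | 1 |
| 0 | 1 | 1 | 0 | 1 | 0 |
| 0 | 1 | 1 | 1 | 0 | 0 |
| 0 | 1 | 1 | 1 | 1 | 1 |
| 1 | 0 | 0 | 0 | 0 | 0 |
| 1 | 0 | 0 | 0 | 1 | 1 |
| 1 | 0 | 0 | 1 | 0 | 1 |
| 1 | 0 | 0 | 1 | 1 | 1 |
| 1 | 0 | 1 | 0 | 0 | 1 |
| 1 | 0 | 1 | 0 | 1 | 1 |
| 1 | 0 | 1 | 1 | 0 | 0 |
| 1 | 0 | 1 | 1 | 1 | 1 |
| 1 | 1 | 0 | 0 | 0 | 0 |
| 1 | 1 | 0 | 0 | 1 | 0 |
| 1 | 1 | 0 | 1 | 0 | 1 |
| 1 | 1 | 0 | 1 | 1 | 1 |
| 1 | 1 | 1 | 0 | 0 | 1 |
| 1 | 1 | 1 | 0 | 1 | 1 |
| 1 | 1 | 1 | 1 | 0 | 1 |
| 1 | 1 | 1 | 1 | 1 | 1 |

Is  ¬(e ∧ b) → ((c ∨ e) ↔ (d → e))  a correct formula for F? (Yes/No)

Test each input against both F and the formula:
  a=0, b=0, c=0, d=0, e=0: formula gives 0, F = 0 ✓
  a=0, b=0, c=0, d=0, e=1: formula gives 1, but F = 0 ✗
Since they disagree at (0,0,0,0,1), the expression is not a correct formula for F.

No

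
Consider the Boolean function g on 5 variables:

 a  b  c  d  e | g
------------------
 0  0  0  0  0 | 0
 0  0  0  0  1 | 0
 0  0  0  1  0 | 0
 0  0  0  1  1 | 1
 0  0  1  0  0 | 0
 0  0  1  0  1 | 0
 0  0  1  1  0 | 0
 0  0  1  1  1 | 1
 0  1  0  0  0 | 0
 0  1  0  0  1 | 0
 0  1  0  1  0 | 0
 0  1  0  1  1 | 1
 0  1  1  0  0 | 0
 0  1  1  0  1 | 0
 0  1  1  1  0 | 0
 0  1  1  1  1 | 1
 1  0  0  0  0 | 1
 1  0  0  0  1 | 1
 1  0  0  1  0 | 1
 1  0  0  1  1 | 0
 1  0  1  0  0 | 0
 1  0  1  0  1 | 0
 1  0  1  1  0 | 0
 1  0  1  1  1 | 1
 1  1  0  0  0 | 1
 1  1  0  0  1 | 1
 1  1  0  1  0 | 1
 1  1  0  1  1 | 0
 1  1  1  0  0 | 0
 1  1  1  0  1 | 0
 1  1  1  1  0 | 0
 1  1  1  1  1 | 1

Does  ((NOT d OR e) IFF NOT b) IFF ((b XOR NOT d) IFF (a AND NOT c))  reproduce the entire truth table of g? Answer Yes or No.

Yes

Evaluate ((NOT d OR e) IFF NOT b) IFF ((b XOR NOT d) IFF (a AND NOT c)) on each row and compare to g:
  a=0, b=0, c=0, d=0, e=0: formula gives 0, g = 0 ✓
  a=0, b=0, c=0, d=0, e=1: formula gives 0, g = 0 ✓
  a=0, b=0, c=0, d=1, e=0: formula gives 0, g = 0 ✓
  a=0, b=0, c=0, d=1, e=1: formula gives 1, g = 1 ✓
  … (the remaining 28 rows also agree.)
All 32 rows match — the expression computes g exactly.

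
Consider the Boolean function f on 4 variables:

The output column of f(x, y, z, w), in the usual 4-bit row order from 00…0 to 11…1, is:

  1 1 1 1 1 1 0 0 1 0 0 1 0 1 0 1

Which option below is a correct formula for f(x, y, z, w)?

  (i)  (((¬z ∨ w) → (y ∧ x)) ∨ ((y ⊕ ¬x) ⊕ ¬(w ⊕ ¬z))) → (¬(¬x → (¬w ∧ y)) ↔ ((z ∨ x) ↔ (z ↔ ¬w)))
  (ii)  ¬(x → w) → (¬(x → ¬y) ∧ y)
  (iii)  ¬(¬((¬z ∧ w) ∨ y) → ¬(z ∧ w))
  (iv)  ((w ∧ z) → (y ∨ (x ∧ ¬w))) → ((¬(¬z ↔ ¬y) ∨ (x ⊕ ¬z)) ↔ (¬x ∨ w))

(i) disagrees with f on (0,0,1,1) (formula → 0, table → 1); rule it out.
(ii) disagrees with f on (0,1,1,0) (formula → 1, table → 0); rule it out.
(iii) disagrees with f on (0,0,0,0) (formula → 0, table → 1); rule it out.
(iv) is the remaining candidate, and it agrees with f on all 16 inputs.

iv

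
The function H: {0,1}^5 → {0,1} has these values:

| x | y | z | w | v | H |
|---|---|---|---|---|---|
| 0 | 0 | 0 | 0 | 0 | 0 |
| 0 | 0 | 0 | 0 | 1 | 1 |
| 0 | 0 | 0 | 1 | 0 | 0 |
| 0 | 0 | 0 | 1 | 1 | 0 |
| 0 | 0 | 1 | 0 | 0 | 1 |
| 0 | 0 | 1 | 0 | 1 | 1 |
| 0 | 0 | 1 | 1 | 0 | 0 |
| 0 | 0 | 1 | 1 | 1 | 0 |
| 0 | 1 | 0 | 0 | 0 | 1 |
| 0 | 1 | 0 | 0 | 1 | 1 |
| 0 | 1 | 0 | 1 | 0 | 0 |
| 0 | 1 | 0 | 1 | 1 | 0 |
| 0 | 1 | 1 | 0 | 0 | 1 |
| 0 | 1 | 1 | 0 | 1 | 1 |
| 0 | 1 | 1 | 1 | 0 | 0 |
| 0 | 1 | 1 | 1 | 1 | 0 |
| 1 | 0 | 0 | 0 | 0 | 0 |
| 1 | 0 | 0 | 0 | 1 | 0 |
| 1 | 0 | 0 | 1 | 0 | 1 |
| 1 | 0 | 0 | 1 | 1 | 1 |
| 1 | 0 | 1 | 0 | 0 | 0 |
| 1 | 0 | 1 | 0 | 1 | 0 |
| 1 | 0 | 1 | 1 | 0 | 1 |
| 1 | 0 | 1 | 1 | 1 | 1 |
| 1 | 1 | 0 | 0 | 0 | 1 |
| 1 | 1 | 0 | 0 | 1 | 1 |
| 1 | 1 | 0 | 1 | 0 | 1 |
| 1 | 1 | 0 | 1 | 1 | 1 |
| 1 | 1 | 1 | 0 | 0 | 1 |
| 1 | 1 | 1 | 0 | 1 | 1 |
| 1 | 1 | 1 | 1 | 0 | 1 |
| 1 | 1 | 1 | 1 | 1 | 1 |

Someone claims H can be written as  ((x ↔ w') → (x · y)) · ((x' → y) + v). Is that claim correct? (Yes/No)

No

Check the formula against H row by row:
  x=0, y=0, z=0, w=0, v=0: formula gives 0, H = 0 ✓
  x=0, y=0, z=0, w=0, v=1: formula gives 1, H = 1 ✓
  x=0, y=0, z=0, w=1, v=0: formula gives 0, H = 0 ✓
  x=0, y=0, z=0, w=1, v=1: formula gives 0, H = 0 ✓
  x=0, y=0, z=1, w=0, v=0: formula gives 0, but H = 1 ✗
A single disagreement suffices: at (0,0,1,0,0) they differ, so the formula does not compute H.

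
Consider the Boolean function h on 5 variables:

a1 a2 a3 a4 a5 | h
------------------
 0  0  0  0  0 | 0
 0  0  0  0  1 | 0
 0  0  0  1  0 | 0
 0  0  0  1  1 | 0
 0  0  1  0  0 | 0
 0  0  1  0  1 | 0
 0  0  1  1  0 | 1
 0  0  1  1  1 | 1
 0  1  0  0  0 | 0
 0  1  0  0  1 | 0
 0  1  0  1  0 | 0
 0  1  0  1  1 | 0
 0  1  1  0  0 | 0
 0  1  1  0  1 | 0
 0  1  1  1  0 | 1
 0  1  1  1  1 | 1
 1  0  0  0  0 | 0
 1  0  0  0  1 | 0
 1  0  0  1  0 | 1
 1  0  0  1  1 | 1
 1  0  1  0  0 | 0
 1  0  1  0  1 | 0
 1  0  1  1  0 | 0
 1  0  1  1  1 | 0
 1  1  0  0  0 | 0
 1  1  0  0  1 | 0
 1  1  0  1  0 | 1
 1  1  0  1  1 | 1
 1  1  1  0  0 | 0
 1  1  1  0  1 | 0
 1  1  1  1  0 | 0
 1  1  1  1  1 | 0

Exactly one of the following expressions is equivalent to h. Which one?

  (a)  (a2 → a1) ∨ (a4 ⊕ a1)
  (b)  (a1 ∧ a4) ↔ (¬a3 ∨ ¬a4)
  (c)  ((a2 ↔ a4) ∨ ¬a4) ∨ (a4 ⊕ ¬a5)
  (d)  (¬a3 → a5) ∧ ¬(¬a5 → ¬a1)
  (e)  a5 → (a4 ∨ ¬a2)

(a) fails at (0,0,0,0,0): the formula yields 1, h is 0.
(c) fails at (0,0,0,0,0): the formula yields 1, h is 0.
(d) fails at (0,0,1,1,0): the formula yields 0, h is 1.
(e) fails at (0,0,0,0,0): the formula yields 1, h is 0.
(b) is the remaining candidate, and it agrees with h on all 32 inputs.

b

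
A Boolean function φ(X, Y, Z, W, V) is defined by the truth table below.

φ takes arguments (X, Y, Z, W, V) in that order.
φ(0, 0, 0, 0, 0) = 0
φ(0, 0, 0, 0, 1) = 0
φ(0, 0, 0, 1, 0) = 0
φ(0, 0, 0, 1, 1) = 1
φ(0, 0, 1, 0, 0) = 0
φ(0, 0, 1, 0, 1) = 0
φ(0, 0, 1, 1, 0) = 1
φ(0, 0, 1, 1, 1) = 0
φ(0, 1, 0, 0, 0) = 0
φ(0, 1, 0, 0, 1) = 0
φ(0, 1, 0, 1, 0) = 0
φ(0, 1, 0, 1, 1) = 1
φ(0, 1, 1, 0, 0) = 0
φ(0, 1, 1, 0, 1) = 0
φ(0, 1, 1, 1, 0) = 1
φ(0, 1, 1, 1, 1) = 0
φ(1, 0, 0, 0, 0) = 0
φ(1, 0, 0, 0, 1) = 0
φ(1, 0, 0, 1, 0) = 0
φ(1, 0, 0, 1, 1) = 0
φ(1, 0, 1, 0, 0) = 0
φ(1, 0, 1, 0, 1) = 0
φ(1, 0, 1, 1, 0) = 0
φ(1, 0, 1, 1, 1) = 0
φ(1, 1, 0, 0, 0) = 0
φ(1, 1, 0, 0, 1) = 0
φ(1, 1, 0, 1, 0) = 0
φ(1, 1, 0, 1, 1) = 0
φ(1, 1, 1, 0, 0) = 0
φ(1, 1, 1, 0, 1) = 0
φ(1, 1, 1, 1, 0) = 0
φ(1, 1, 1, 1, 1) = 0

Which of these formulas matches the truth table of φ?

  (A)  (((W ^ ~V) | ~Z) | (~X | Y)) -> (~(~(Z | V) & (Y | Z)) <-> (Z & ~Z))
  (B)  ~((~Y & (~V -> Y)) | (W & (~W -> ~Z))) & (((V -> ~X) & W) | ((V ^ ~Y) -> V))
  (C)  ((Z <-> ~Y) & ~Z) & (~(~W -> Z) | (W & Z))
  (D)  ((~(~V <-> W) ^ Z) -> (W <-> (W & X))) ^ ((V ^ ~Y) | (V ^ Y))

(A) fails at (0,0,0,1,1): the formula yields 0, φ is 1.
(B) fails at (0,0,0,1,1): the formula yields 0, φ is 1.
(C) fails at (0,0,0,1,1): the formula yields 0, φ is 1.
(D) is the remaining candidate, and it agrees with φ on all 32 inputs.

D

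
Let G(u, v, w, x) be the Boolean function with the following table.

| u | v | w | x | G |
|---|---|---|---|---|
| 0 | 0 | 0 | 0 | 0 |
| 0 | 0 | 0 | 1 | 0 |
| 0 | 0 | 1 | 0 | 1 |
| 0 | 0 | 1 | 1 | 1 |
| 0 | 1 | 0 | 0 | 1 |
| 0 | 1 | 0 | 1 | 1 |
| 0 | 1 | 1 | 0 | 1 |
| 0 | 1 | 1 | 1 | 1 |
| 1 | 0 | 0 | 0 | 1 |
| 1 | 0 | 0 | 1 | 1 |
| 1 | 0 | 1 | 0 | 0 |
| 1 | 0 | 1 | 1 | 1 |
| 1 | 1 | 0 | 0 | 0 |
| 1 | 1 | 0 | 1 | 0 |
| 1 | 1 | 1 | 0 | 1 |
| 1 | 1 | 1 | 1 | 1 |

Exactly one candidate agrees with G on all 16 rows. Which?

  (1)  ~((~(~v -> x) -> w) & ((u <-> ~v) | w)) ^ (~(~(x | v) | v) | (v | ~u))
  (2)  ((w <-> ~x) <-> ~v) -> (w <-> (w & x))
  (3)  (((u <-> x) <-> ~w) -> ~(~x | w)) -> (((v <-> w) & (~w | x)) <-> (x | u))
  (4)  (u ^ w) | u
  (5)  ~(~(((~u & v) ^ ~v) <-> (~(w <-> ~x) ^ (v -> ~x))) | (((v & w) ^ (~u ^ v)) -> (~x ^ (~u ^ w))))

(2) disagrees with G on (0,0,0,0) (formula → 1, table → 0); rule it out.
(3) disagrees with G on (0,0,0,0) (formula → 1, table → 0); rule it out.
(4) disagrees with G on (0,1,0,0) (formula → 0, table → 1); rule it out.
(5) disagrees with G on (0,0,1,0) (formula → 0, table → 1); rule it out.
Only (1) survives; checking it on all 16 rows confirms it matches G.

1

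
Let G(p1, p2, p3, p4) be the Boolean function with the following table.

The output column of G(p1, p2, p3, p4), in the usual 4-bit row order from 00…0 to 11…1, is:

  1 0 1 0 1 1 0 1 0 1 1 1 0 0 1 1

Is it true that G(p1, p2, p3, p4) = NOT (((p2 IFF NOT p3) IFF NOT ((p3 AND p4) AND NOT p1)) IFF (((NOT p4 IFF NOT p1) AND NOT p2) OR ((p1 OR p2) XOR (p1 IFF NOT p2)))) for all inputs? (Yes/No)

No

Check the formula against G row by row:
  p1=0, p2=0, p3=0, p4=0: formula gives 1, G = 1 ✓
  p1=0, p2=0, p3=0, p4=1: formula gives 0, G = 0 ✓
  p1=0, p2=0, p3=1, p4=0: formula gives 0, but G = 1 ✗
A single disagreement suffices: at (0,0,1,0) they differ, so the formula does not compute G.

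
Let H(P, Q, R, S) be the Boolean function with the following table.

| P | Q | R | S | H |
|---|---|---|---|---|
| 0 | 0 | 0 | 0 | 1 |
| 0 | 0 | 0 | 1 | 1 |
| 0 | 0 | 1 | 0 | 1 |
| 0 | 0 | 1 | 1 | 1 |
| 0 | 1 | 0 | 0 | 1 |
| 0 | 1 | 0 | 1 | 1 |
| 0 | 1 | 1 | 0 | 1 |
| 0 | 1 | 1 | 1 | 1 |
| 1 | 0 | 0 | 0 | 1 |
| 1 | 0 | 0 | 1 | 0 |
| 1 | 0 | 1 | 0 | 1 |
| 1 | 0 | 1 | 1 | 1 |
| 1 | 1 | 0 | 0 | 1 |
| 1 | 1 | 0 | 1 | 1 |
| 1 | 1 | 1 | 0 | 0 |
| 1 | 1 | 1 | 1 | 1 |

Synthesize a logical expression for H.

H is 0 on only 2 rows — (1,0,0,1), (1,1,1,0). Writing each as a minterm (P·¬Q·¬R·S, P·Q·R·¬S) and OR-ing them characterizes exactly where H=0, so H is the negation of that disjunction.

H(P, Q, R, S) = NOT ((((P AND NOT Q) AND NOT R) AND S) OR (((P AND Q) AND R) AND NOT S))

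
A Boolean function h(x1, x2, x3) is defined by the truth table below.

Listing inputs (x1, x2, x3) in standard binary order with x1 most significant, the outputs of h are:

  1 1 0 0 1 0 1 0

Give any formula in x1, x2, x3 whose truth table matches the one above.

h(x1, x2, x3) = ((((¬x1 ∧ ¬x2) ∧ ¬x3) ∨ ((¬x1 ∧ ¬x2) ∧ x3)) ∨ ((x1 ∧ ¬x2) ∧ ¬x3)) ∨ ((x1 ∧ x2) ∧ ¬x3)

Collect the rows where h=1 — (0,0,0), (0,0,1), (1,0,0), (1,1,0) — and write one minterm per row: ¬x1·¬x2·¬x3, ¬x1·¬x2·x3, x1·¬x2·¬x3, x1·x2·¬x3. Their union (logical OR) reproduces the table exactly.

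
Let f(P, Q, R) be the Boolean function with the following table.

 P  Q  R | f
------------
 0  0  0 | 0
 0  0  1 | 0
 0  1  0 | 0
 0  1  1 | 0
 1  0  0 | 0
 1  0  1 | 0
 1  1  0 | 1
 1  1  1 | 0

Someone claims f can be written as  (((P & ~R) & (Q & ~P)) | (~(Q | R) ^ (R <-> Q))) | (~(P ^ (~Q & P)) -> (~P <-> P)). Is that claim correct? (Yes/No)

Check the formula against f row by row:
  P=0, Q=0, R=0: formula gives 0, f = 0 ✓
  P=0, Q=0, R=1: formula gives 0, f = 0 ✓
  P=0, Q=1, R=0: formula gives 0, f = 0 ✓
  P=0, Q=1, R=1: formula gives 1, but f = 0 ✗
Since they disagree at (0,1,1), the expression is not a correct formula for f.

No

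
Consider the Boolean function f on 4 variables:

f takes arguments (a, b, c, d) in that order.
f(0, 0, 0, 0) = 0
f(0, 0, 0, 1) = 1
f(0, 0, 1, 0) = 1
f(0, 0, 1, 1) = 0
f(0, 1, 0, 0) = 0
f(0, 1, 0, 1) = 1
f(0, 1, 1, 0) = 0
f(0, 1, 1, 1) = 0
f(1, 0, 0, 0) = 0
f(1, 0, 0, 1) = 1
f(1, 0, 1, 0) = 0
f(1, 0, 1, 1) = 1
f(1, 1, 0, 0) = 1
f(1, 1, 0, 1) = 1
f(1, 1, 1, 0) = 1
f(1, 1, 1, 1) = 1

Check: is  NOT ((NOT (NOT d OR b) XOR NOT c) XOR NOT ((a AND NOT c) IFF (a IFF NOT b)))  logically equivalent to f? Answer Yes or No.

Test each input against both f and the formula:
  a=0, b=0, c=0, d=0: formula gives 0, f = 0 ✓
  a=0, b=0, c=0, d=1: formula gives 1, f = 1 ✓
  a=0, b=0, c=1, d=0: formula gives 1, f = 1 ✓
  a=0, b=0, c=1, d=1: formula gives 0, f = 0 ✓
  a=0, b=1, c=0, d=0: formula gives 1, but f = 0 ✗
Since they disagree at (0,1,0,0), the expression is not a correct formula for f.

No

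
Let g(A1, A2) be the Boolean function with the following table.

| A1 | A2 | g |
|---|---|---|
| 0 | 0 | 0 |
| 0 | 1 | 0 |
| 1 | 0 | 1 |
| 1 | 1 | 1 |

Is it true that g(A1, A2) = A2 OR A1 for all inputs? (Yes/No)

No

Evaluate A2 OR A1 on each row and compare to g:
  A1=0, A2=0: formula gives 0, g = 0 ✓
  A1=0, A2=1: formula gives 1, but g = 0 ✗
Since they disagree at (0,1), the expression is not a correct formula for g.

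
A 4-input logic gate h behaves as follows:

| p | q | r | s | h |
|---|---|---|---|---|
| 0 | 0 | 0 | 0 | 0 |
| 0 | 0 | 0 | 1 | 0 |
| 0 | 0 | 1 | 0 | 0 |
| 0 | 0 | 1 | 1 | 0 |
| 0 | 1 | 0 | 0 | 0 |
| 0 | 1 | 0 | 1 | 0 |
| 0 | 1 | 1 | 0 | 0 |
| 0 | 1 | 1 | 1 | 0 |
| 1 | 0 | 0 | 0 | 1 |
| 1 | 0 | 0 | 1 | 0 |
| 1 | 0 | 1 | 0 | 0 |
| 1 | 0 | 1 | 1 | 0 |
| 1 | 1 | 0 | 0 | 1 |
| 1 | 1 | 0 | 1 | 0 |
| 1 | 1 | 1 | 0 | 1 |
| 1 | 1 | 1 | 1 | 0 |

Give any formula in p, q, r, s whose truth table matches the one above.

Collect the rows where h=1 — (1,0,0,0), (1,1,0,0), (1,1,1,0) — and write one minterm per row: p·¬q·¬r·¬s, p·q·¬r·¬s, p·q·r·¬s. Their union (logical OR) reproduces the table exactly.

h(p, q, r, s) = ((((p AND NOT q) AND NOT r) AND NOT s) OR (((p AND q) AND NOT r) AND NOT s)) OR (((p AND q) AND r) AND NOT s)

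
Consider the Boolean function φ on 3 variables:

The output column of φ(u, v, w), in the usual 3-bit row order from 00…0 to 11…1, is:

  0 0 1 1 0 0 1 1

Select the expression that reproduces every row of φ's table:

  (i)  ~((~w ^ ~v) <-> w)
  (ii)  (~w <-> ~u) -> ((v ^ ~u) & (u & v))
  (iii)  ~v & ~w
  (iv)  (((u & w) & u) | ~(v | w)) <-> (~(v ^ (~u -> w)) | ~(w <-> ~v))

i

(ii) disagrees with φ on (0,0,1) (formula → 1, table → 0); rule it out.
(iii) disagrees with φ on (0,0,0) (formula → 1, table → 0); rule it out.
(iv) disagrees with φ on (0,0,0) (formula → 1, table → 0); rule it out.
(i) is the remaining candidate, and it agrees with φ on all 8 inputs.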